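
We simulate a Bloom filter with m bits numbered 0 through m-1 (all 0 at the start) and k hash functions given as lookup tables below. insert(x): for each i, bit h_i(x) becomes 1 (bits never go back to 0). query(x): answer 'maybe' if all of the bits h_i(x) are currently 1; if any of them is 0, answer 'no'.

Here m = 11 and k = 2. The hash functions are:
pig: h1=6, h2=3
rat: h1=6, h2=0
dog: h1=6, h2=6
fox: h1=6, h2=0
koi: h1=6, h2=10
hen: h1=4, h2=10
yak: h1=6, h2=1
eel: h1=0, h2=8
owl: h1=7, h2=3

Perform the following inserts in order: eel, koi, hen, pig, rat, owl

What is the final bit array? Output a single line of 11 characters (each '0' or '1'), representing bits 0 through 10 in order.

Start: bits=00000000000
After insert 'eel': sets bits 0 8 -> bits=10000000100
After insert 'koi': sets bits 6 10 -> bits=10000010101
After insert 'hen': sets bits 4 10 -> bits=10001010101
After insert 'pig': sets bits 3 6 -> bits=10011010101
After insert 'rat': sets bits 0 6 -> bits=10011010101
After insert 'owl': sets bits 3 7 -> bits=10011011101

Answer: 10011011101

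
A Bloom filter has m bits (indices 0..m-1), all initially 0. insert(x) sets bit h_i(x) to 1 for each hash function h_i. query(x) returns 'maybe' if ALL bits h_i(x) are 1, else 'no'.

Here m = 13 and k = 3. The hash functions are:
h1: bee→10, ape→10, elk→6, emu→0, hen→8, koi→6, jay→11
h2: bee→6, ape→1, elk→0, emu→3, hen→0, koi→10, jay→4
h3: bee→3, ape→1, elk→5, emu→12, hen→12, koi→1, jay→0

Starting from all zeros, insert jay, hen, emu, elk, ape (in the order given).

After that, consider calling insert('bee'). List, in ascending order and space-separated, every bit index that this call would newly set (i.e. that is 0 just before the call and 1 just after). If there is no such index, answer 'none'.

Answer: none

Derivation:
Start: bits=0000000000000
After insert 'jay': sets bits 0 4 11 -> bits=1000100000010
After insert 'hen': sets bits 0 8 12 -> bits=1000100010011
After insert 'emu': sets bits 0 3 12 -> bits=1001100010011
After insert 'elk': sets bits 0 5 6 -> bits=1001111010011
After insert 'ape': sets bits 1 10 -> bits=1101111010111
insert 'bee' would touch bits 3 6 10; currently bit3=1, bit6=1, bit10=1
Bits that are 0 among those (would change 0->1): none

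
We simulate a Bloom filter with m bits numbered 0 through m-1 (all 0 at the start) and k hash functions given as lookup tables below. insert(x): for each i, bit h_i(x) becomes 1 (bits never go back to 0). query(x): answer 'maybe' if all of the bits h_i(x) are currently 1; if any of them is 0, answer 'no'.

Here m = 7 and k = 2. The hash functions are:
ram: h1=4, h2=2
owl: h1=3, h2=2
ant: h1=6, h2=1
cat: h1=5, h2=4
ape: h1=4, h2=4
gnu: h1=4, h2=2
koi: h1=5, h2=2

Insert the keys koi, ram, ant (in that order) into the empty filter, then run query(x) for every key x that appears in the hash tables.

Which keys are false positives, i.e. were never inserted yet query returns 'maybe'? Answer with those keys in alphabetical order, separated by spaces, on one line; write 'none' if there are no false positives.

Start: bits=0000000
After insert 'koi': sets bits 2 5 -> bits=0010010
After insert 'ram': sets bits 2 4 -> bits=0010110
After insert 'ant': sets bits 1 6 -> bits=0110111
Not inserted: ape cat gnu owl — query each against bits=0110111:
query ape: checks bit4=1 (all 1) -> maybe => FALSE POSITIVE
query cat: checks bit4=1, bit5=1 (all 1) -> maybe => FALSE POSITIVE
query gnu: checks bit2=1, bit4=1 (all 1) -> maybe => FALSE POSITIVE
query owl: checks bit2=1, bit3=0 (has a 0) -> no => not a false positive
False positives (alphabetical): ape cat gnu

Answer: ape cat gnu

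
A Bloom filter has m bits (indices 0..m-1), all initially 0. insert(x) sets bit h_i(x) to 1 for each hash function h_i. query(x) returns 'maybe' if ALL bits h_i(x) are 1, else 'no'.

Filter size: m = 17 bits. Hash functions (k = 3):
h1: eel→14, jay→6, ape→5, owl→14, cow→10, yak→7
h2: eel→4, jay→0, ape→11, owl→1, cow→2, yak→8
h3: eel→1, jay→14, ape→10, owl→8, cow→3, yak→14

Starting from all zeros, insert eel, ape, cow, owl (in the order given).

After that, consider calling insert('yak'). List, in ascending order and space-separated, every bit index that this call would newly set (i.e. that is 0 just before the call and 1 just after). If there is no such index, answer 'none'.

Answer: 7

Derivation:
Start: bits=00000000000000000
After insert 'eel': sets bits 1 4 14 -> bits=01001000000000100
After insert 'ape': sets bits 5 10 11 -> bits=01001100001100100
After insert 'cow': sets bits 2 3 10 -> bits=01111100001100100
After insert 'owl': sets bits 1 8 14 -> bits=01111100101100100
insert 'yak' would touch bits 7 8 14; currently bit7=0, bit8=1, bit14=1
Bits that are 0 among those (would change 0->1): 7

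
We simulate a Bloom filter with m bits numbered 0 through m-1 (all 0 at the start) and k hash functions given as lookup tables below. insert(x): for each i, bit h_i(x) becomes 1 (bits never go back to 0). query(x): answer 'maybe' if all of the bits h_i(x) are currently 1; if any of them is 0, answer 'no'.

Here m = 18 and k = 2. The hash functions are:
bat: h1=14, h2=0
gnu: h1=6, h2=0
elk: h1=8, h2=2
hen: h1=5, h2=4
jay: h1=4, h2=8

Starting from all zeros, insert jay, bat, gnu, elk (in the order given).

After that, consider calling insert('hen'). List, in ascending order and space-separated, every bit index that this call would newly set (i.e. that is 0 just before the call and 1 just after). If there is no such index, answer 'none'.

Answer: 5

Derivation:
Start: bits=000000000000000000
After insert 'jay': sets bits 4 8 -> bits=000010001000000000
After insert 'bat': sets bits 0 14 -> bits=100010001000001000
After insert 'gnu': sets bits 0 6 -> bits=100010101000001000
After insert 'elk': sets bits 2 8 -> bits=101010101000001000
insert 'hen' would touch bits 4 5; currently bit4=1, bit5=0
Bits that are 0 among those (would change 0->1): 5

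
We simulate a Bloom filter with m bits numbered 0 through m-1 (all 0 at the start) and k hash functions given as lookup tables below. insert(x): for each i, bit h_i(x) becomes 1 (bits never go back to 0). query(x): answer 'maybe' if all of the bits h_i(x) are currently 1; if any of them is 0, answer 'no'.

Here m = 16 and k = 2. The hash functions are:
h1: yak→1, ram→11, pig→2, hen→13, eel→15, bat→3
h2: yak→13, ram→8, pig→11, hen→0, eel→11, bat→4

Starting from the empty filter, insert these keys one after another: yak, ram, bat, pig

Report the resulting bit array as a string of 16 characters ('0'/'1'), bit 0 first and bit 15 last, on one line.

Start: bits=0000000000000000
After insert 'yak': sets bits 1 13 -> bits=0100000000000100
After insert 'ram': sets bits 8 11 -> bits=0100000010010100
After insert 'bat': sets bits 3 4 -> bits=0101100010010100
After insert 'pig': sets bits 2 11 -> bits=0111100010010100

Answer: 0111100010010100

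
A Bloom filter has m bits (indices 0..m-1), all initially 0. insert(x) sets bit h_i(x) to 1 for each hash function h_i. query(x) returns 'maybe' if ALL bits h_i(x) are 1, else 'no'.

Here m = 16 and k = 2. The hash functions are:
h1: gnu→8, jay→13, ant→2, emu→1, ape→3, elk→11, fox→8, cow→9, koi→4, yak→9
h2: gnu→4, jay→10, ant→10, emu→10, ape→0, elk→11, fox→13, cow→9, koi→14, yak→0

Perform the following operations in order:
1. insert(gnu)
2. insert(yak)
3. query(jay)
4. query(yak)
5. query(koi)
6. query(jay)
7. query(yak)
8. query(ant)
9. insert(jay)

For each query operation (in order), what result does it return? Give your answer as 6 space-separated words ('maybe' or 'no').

Answer: no maybe no no maybe no

Derivation:
Start: bits=0000000000000000
Op 1: insert gnu -> sets bits 4 8 -> bits=0000100010000000
Op 2: insert yak -> sets bits 0 9 -> bits=1000100011000000
Op 3: query jay -> checks bit10=0, bit13=0 (has a 0) -> no
Op 4: query yak -> checks bit0=1, bit9=1 (all 1) -> maybe
Op 5: query koi -> checks bit4=1, bit14=0 (has a 0) -> no
Op 6: query jay -> checks bit10=0, bit13=0 (has a 0) -> no
Op 7: query yak -> checks bit0=1, bit9=1 (all 1) -> maybe
Op 8: query ant -> checks bit2=0, bit10=0 (has a 0) -> no
Op 9: insert jay -> sets bits 10 13 -> bits=1000100011100100
Query results in order: no maybe no no maybe no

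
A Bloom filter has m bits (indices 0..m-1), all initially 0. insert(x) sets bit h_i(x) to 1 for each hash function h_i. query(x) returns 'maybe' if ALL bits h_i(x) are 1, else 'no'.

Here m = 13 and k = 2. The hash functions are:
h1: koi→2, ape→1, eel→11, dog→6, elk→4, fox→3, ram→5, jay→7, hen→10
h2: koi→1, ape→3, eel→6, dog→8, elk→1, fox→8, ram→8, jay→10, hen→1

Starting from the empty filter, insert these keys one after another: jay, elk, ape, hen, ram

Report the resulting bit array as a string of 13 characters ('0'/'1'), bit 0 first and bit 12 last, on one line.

Start: bits=0000000000000
After insert 'jay': sets bits 7 10 -> bits=0000000100100
After insert 'elk': sets bits 1 4 -> bits=0100100100100
After insert 'ape': sets bits 1 3 -> bits=0101100100100
After insert 'hen': sets bits 1 10 -> bits=0101100100100
After insert 'ram': sets bits 5 8 -> bits=0101110110100

Answer: 0101110110100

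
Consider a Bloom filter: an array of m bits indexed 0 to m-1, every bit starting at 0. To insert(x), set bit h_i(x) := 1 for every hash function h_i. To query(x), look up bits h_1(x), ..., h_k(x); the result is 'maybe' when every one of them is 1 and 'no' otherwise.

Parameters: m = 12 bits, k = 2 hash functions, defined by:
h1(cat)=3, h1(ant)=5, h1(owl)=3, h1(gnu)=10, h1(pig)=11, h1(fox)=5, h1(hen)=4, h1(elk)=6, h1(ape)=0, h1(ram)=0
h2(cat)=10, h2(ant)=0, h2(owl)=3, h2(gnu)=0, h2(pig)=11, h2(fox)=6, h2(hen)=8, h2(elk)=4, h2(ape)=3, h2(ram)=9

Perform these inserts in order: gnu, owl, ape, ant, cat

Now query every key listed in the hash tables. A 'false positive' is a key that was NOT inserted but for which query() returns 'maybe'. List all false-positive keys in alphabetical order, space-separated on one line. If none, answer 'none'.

Start: bits=000000000000
After insert 'gnu': sets bits 0 10 -> bits=100000000010
After insert 'owl': sets bits 3 -> bits=100100000010
After insert 'ape': sets bits 0 3 -> bits=100100000010
After insert 'ant': sets bits 0 5 -> bits=100101000010
After insert 'cat': sets bits 3 10 -> bits=100101000010
Not inserted: elk fox hen pig ram — query each against bits=100101000010:
query elk: checks bit4=0, bit6=0 (has a 0) -> no => not a false positive
query fox: checks bit5=1, bit6=0 (has a 0) -> no => not a false positive
query hen: checks bit4=0, bit8=0 (has a 0) -> no => not a false positive
query pig: checks bit11=0 (has a 0) -> no => not a false positive
query ram: checks bit0=1, bit9=0 (has a 0) -> no => not a false positive
False positives (alphabetical): none

Answer: none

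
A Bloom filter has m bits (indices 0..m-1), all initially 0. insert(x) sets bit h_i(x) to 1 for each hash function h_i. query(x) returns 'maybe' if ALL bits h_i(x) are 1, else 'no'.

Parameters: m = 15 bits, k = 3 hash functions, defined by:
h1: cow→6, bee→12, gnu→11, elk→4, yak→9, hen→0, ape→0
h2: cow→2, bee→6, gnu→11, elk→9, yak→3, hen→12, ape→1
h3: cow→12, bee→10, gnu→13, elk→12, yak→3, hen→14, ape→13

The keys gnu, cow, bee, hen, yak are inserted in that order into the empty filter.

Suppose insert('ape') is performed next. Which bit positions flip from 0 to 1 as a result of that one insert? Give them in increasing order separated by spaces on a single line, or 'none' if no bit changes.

Answer: 1

Derivation:
Start: bits=000000000000000
After insert 'gnu': sets bits 11 13 -> bits=000000000001010
After insert 'cow': sets bits 2 6 12 -> bits=001000100001110
After insert 'bee': sets bits 6 10 12 -> bits=001000100011110
After insert 'hen': sets bits 0 12 14 -> bits=101000100011111
After insert 'yak': sets bits 3 9 -> bits=101100100111111
insert 'ape' would touch bits 0 1 13; currently bit0=1, bit1=0, bit13=1
Bits that are 0 among those (would change 0->1): 1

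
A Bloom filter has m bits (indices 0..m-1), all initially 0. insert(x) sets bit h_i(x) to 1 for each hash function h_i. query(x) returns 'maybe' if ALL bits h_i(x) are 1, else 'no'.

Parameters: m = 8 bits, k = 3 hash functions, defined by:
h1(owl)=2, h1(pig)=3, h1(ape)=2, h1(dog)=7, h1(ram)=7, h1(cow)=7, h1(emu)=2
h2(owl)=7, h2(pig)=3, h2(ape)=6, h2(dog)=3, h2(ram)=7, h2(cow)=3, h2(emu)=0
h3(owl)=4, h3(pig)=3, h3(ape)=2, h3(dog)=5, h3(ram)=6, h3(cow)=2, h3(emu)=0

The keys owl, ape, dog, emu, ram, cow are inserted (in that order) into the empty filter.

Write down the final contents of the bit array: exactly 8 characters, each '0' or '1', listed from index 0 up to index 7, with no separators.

Start: bits=00000000
After insert 'owl': sets bits 2 4 7 -> bits=00101001
After insert 'ape': sets bits 2 6 -> bits=00101011
After insert 'dog': sets bits 3 5 7 -> bits=00111111
After insert 'emu': sets bits 0 2 -> bits=10111111
After insert 'ram': sets bits 6 7 -> bits=10111111
After insert 'cow': sets bits 2 3 7 -> bits=10111111

Answer: 10111111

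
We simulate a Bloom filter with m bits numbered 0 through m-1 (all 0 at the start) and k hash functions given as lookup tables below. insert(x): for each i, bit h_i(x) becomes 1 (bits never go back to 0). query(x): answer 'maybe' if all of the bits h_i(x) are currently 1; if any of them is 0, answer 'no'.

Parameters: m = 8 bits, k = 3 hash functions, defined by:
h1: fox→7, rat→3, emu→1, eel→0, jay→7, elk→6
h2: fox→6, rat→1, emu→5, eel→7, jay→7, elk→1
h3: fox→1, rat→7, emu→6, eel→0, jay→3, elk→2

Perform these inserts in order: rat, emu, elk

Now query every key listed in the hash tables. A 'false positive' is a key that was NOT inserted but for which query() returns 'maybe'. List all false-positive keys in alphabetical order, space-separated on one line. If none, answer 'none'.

Answer: fox jay

Derivation:
Start: bits=00000000
After insert 'rat': sets bits 1 3 7 -> bits=01010001
After insert 'emu': sets bits 1 5 6 -> bits=01010111
After insert 'elk': sets bits 1 2 6 -> bits=01110111
Not inserted: eel fox jay — query each against bits=01110111:
query eel: checks bit0=0, bit7=1 (has a 0) -> no => not a false positive
query fox: checks bit1=1, bit6=1, bit7=1 (all 1) -> maybe => FALSE POSITIVE
query jay: checks bit3=1, bit7=1 (all 1) -> maybe => FALSE POSITIVE
False positives (alphabetical): fox jay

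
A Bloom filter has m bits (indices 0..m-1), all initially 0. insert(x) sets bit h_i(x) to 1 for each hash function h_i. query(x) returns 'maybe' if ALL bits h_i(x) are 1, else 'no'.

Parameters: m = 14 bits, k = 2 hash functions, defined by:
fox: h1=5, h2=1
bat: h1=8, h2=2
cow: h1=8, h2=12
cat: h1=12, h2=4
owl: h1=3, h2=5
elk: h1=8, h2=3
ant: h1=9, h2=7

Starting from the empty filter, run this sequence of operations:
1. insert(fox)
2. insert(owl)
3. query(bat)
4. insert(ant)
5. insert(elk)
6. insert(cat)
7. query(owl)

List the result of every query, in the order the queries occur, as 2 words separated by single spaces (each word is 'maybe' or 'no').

Answer: no maybe

Derivation:
Start: bits=00000000000000
Op 1: insert fox -> sets bits 1 5 -> bits=01000100000000
Op 2: insert owl -> sets bits 3 5 -> bits=01010100000000
Op 3: query bat -> checks bit2=0, bit8=0 (has a 0) -> no
Op 4: insert ant -> sets bits 7 9 -> bits=01010101010000
Op 5: insert elk -> sets bits 3 8 -> bits=01010101110000
Op 6: insert cat -> sets bits 4 12 -> bits=01011101110010
Op 7: query owl -> checks bit3=1, bit5=1 (all 1) -> maybe
Query results in order: no maybe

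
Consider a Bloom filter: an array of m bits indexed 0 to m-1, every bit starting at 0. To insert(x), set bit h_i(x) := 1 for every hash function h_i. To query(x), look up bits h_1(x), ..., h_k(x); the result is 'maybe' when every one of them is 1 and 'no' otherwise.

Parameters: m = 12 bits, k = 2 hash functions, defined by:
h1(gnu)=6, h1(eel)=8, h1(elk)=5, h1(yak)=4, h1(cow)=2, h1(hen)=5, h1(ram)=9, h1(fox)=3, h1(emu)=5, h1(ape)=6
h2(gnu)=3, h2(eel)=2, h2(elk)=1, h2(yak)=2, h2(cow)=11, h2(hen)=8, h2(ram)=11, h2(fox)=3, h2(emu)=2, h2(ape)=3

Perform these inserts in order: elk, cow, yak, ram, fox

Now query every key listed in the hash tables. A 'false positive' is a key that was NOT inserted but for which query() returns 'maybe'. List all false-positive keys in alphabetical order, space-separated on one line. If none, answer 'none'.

Start: bits=000000000000
After insert 'elk': sets bits 1 5 -> bits=010001000000
After insert 'cow': sets bits 2 11 -> bits=011001000001
After insert 'yak': sets bits 2 4 -> bits=011011000001
After insert 'ram': sets bits 9 11 -> bits=011011000101
After insert 'fox': sets bits 3 -> bits=011111000101
Not inserted: ape eel emu gnu hen — query each against bits=011111000101:
query ape: checks bit3=1, bit6=0 (has a 0) -> no => not a false positive
query eel: checks bit2=1, bit8=0 (has a 0) -> no => not a false positive
query emu: checks bit2=1, bit5=1 (all 1) -> maybe => FALSE POSITIVE
query gnu: checks bit3=1, bit6=0 (has a 0) -> no => not a false positive
query hen: checks bit5=1, bit8=0 (has a 0) -> no => not a false positive
False positives (alphabetical): emu

Answer: emu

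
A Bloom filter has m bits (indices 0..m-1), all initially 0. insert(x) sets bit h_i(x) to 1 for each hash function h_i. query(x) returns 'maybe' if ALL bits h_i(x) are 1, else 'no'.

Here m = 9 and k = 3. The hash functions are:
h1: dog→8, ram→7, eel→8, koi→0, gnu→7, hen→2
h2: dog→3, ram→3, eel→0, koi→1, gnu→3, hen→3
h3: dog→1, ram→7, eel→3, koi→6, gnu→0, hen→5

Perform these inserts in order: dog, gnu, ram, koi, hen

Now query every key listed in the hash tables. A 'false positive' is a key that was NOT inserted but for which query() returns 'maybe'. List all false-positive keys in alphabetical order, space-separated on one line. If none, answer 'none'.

Start: bits=000000000
After insert 'dog': sets bits 1 3 8 -> bits=010100001
After insert 'gnu': sets bits 0 3 7 -> bits=110100011
After insert 'ram': sets bits 3 7 -> bits=110100011
After insert 'koi': sets bits 0 1 6 -> bits=110100111
After insert 'hen': sets bits 2 3 5 -> bits=111101111
Not inserted: eel — query each against bits=111101111:
query eel: checks bit0=1, bit3=1, bit8=1 (all 1) -> maybe => FALSE POSITIVE
False positives (alphabetical): eel

Answer: eel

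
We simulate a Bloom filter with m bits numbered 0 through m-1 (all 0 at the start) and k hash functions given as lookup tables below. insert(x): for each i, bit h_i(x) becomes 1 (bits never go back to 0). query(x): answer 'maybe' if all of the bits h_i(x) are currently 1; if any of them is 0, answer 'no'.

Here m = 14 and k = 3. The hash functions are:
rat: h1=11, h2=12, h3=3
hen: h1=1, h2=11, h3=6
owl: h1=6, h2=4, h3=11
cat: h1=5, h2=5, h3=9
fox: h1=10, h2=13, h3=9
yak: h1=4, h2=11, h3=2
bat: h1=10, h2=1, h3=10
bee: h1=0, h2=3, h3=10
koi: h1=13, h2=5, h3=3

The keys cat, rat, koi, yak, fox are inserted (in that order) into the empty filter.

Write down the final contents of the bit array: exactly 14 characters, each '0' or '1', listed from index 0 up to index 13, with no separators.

Answer: 00111100011111

Derivation:
Start: bits=00000000000000
After insert 'cat': sets bits 5 9 -> bits=00000100010000
After insert 'rat': sets bits 3 11 12 -> bits=00010100010110
After insert 'koi': sets bits 3 5 13 -> bits=00010100010111
After insert 'yak': sets bits 2 4 11 -> bits=00111100010111
After insert 'fox': sets bits 9 10 13 -> bits=00111100011111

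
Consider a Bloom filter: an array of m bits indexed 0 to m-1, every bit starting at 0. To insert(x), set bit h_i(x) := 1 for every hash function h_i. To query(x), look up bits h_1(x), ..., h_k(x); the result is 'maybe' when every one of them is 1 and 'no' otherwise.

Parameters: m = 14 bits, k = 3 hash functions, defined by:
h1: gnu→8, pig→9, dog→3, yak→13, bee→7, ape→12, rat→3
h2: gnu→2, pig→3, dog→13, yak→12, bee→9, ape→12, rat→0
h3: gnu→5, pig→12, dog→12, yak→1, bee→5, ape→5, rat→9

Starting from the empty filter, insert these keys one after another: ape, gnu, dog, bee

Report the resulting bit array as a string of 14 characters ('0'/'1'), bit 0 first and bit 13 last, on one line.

Answer: 00110101110011

Derivation:
Start: bits=00000000000000
After insert 'ape': sets bits 5 12 -> bits=00000100000010
After insert 'gnu': sets bits 2 5 8 -> bits=00100100100010
After insert 'dog': sets bits 3 12 13 -> bits=00110100100011
After insert 'bee': sets bits 5 7 9 -> bits=00110101110011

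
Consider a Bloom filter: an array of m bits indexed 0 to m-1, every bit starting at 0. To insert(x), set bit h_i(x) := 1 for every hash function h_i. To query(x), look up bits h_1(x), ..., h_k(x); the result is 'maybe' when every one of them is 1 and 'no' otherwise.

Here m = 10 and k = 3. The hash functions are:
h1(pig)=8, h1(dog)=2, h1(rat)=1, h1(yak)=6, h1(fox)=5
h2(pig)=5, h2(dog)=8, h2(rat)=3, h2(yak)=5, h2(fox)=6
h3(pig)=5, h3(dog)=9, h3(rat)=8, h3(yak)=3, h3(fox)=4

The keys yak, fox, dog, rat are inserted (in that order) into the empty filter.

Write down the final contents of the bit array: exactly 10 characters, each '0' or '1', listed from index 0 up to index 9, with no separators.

Answer: 0111111011

Derivation:
Start: bits=0000000000
After insert 'yak': sets bits 3 5 6 -> bits=0001011000
After insert 'fox': sets bits 4 5 6 -> bits=0001111000
After insert 'dog': sets bits 2 8 9 -> bits=0011111011
After insert 'rat': sets bits 1 3 8 -> bits=0111111011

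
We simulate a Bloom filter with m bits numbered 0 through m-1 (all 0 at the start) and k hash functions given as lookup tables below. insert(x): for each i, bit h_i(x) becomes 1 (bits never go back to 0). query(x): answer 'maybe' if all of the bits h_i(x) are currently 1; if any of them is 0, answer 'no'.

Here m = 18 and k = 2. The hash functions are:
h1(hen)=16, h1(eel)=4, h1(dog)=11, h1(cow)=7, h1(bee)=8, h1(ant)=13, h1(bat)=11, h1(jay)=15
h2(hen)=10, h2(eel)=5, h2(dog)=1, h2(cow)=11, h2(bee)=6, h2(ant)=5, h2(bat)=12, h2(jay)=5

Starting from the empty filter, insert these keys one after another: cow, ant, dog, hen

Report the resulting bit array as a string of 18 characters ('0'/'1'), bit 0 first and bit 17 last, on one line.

Answer: 010001010011010010

Derivation:
Start: bits=000000000000000000
After insert 'cow': sets bits 7 11 -> bits=000000010001000000
After insert 'ant': sets bits 5 13 -> bits=000001010001010000
After insert 'dog': sets bits 1 11 -> bits=010001010001010000
After insert 'hen': sets bits 10 16 -> bits=010001010011010010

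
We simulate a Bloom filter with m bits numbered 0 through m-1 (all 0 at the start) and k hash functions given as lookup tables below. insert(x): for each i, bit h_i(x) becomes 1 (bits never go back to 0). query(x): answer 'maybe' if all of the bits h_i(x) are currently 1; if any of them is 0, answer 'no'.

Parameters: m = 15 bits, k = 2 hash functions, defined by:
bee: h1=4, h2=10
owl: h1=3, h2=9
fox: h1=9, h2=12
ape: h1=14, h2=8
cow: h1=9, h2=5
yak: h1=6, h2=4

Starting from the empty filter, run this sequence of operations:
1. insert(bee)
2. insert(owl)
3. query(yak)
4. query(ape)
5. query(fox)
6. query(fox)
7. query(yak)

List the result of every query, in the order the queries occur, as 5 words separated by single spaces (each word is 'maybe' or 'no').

Answer: no no no no no

Derivation:
Start: bits=000000000000000
Op 1: insert bee -> sets bits 4 10 -> bits=000010000010000
Op 2: insert owl -> sets bits 3 9 -> bits=000110000110000
Op 3: query yak -> checks bit4=1, bit6=0 (has a 0) -> no
Op 4: query ape -> checks bit8=0, bit14=0 (has a 0) -> no
Op 5: query fox -> checks bit9=1, bit12=0 (has a 0) -> no
Op 6: query fox -> checks bit9=1, bit12=0 (has a 0) -> no
Op 7: query yak -> checks bit4=1, bit6=0 (has a 0) -> no
Query results in order: no no no no no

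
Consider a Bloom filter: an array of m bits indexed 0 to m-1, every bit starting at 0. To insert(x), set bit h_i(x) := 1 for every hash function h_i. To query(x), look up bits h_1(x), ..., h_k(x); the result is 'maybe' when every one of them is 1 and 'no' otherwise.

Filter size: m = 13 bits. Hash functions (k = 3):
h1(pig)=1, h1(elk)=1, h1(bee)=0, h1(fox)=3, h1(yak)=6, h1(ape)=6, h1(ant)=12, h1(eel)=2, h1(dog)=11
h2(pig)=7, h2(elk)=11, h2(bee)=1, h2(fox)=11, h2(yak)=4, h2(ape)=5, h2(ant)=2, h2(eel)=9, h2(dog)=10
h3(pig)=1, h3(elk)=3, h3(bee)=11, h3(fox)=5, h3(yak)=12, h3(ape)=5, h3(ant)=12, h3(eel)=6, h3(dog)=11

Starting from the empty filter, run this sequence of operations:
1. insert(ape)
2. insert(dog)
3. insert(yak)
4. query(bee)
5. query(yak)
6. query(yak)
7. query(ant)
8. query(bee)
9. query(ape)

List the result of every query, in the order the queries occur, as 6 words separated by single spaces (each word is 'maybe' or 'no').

Start: bits=0000000000000
Op 1: insert ape -> sets bits 5 6 -> bits=0000011000000
Op 2: insert dog -> sets bits 10 11 -> bits=0000011000110
Op 3: insert yak -> sets bits 4 6 12 -> bits=0000111000111
Op 4: query bee -> checks bit0=0, bit1=0, bit11=1 (has a 0) -> no
Op 5: query yak -> checks bit4=1, bit6=1, bit12=1 (all 1) -> maybe
Op 6: query yak -> checks bit4=1, bit6=1, bit12=1 (all 1) -> maybe
Op 7: query ant -> checks bit2=0, bit12=1 (has a 0) -> no
Op 8: query bee -> checks bit0=0, bit1=0, bit11=1 (has a 0) -> no
Op 9: query ape -> checks bit5=1, bit6=1 (all 1) -> maybe
Query results in order: no maybe maybe no no maybe

Answer: no maybe maybe no no maybe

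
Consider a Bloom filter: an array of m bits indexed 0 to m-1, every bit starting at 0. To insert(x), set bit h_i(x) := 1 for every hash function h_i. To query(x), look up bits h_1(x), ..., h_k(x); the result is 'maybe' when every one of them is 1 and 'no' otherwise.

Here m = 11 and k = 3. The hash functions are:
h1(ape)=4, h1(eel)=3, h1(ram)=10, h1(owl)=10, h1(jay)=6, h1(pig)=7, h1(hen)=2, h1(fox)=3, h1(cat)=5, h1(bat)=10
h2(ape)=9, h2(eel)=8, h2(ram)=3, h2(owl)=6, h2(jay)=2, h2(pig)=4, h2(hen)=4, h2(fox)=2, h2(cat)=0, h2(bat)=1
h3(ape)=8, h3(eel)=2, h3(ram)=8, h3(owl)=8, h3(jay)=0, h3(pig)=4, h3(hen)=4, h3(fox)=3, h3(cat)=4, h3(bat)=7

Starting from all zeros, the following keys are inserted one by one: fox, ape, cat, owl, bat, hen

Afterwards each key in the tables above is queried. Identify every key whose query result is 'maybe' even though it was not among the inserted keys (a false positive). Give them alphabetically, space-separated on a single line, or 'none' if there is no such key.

Start: bits=00000000000
After insert 'fox': sets bits 2 3 -> bits=00110000000
After insert 'ape': sets bits 4 8 9 -> bits=00111000110
After insert 'cat': sets bits 0 4 5 -> bits=10111100110
After insert 'owl': sets bits 6 8 10 -> bits=10111110111
After insert 'bat': sets bits 1 7 10 -> bits=11111111111
After insert 'hen': sets bits 2 4 -> bits=11111111111
Not inserted: eel jay pig ram — query each against bits=11111111111:
query eel: checks bit2=1, bit3=1, bit8=1 (all 1) -> maybe => FALSE POSITIVE
query jay: checks bit0=1, bit2=1, bit6=1 (all 1) -> maybe => FALSE POSITIVE
query pig: checks bit4=1, bit7=1 (all 1) -> maybe => FALSE POSITIVE
query ram: checks bit3=1, bit8=1, bit10=1 (all 1) -> maybe => FALSE POSITIVE
False positives (alphabetical): eel jay pig ram

Answer: eel jay pig ram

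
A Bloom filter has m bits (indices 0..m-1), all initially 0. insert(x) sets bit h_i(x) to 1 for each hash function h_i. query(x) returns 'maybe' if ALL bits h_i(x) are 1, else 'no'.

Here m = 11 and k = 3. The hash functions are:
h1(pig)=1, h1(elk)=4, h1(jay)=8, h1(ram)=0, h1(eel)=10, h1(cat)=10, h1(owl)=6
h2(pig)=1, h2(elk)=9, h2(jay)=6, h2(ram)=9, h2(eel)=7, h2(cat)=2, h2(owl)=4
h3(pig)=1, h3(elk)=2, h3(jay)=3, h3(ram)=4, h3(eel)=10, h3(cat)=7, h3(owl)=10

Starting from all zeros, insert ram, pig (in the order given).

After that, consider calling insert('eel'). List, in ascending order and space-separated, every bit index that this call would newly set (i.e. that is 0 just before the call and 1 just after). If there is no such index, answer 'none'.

Answer: 7 10

Derivation:
Start: bits=00000000000
After insert 'ram': sets bits 0 4 9 -> bits=10001000010
After insert 'pig': sets bits 1 -> bits=11001000010
insert 'eel' would touch bits 7 10; currently bit7=0, bit10=0
Bits that are 0 among those (would change 0->1): 7 10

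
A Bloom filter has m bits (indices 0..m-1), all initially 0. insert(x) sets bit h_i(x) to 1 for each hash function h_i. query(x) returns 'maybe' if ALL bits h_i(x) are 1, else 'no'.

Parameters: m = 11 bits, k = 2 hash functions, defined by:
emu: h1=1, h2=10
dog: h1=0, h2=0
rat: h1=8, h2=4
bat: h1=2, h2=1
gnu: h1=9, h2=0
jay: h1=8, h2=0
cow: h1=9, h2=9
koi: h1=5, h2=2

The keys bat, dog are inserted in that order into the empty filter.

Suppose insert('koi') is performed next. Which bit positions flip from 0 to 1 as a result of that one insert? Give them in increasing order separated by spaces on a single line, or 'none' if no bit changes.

Answer: 5

Derivation:
Start: bits=00000000000
After insert 'bat': sets bits 1 2 -> bits=01100000000
After insert 'dog': sets bits 0 -> bits=11100000000
insert 'koi' would touch bits 2 5; currently bit2=1, bit5=0
Bits that are 0 among those (would change 0->1): 5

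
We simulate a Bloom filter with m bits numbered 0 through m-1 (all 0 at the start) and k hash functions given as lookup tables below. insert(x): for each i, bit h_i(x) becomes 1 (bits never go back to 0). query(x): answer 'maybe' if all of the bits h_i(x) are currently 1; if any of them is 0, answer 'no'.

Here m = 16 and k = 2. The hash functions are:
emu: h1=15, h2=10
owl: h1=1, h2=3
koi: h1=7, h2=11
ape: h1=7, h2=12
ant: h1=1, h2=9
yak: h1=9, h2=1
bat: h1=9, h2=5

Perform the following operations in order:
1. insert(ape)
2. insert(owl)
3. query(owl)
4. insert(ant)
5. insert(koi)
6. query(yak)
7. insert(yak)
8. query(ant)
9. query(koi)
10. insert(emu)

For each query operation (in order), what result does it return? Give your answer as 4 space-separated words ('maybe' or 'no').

Answer: maybe maybe maybe maybe

Derivation:
Start: bits=0000000000000000
Op 1: insert ape -> sets bits 7 12 -> bits=0000000100001000
Op 2: insert owl -> sets bits 1 3 -> bits=0101000100001000
Op 3: query owl -> checks bit1=1, bit3=1 (all 1) -> maybe
Op 4: insert ant -> sets bits 1 9 -> bits=0101000101001000
Op 5: insert koi -> sets bits 7 11 -> bits=0101000101011000
Op 6: query yak -> checks bit1=1, bit9=1 (all 1) -> maybe
Op 7: insert yak -> sets bits 1 9 -> bits=0101000101011000
Op 8: query ant -> checks bit1=1, bit9=1 (all 1) -> maybe
Op 9: query koi -> checks bit7=1, bit11=1 (all 1) -> maybe
Op 10: insert emu -> sets bits 10 15 -> bits=0101000101111001
Query results in order: maybe maybe maybe maybe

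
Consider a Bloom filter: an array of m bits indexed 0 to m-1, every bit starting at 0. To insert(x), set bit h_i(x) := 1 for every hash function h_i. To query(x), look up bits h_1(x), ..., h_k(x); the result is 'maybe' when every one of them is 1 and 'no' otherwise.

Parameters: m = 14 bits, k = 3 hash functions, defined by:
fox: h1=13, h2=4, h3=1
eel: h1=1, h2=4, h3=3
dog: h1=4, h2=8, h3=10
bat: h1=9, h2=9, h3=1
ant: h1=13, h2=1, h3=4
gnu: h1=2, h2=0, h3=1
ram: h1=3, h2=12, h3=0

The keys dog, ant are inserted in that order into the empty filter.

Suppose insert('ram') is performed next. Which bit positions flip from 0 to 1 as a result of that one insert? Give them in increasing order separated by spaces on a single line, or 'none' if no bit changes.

Start: bits=00000000000000
After insert 'dog': sets bits 4 8 10 -> bits=00001000101000
After insert 'ant': sets bits 1 4 13 -> bits=01001000101001
insert 'ram' would touch bits 0 3 12; currently bit0=0, bit3=0, bit12=0
Bits that are 0 among those (would change 0->1): 0 3 12

Answer: 0 3 12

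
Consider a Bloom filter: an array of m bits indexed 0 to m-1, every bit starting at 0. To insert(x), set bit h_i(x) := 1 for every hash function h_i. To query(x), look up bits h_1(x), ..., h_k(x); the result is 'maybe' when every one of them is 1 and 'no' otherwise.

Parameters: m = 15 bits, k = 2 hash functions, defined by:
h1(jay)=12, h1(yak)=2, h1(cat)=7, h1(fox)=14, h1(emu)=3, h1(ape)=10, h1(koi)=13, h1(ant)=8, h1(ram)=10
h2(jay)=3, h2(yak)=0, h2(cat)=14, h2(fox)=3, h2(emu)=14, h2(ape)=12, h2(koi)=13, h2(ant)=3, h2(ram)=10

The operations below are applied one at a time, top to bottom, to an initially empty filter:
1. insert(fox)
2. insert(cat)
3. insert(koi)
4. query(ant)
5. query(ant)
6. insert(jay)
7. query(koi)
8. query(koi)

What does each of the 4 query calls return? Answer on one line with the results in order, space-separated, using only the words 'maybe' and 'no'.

Answer: no no maybe maybe

Derivation:
Start: bits=000000000000000
Op 1: insert fox -> sets bits 3 14 -> bits=000100000000001
Op 2: insert cat -> sets bits 7 14 -> bits=000100010000001
Op 3: insert koi -> sets bits 13 -> bits=000100010000011
Op 4: query ant -> checks bit3=1, bit8=0 (has a 0) -> no
Op 5: query ant -> checks bit3=1, bit8=0 (has a 0) -> no
Op 6: insert jay -> sets bits 3 12 -> bits=000100010000111
Op 7: query koi -> checks bit13=1 (all 1) -> maybe
Op 8: query koi -> checks bit13=1 (all 1) -> maybe
Query results in order: no no maybe maybe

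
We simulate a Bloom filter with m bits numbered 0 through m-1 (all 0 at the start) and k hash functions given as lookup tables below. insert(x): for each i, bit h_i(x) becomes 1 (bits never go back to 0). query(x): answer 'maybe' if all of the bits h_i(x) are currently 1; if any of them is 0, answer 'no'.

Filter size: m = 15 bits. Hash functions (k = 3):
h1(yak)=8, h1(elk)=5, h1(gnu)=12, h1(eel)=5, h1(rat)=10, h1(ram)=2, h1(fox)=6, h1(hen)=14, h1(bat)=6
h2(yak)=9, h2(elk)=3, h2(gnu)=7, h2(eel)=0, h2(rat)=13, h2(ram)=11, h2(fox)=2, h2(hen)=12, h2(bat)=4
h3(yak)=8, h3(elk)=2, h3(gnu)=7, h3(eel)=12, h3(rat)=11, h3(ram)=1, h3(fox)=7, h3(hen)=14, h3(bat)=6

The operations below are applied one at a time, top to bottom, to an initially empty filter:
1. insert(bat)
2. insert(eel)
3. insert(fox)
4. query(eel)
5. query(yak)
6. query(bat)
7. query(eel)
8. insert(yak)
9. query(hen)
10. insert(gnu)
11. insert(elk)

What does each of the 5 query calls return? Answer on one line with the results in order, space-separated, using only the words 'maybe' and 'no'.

Answer: maybe no maybe maybe no

Derivation:
Start: bits=000000000000000
Op 1: insert bat -> sets bits 4 6 -> bits=000010100000000
Op 2: insert eel -> sets bits 0 5 12 -> bits=100011100000100
Op 3: insert fox -> sets bits 2 6 7 -> bits=101011110000100
Op 4: query eel -> checks bit0=1, bit5=1, bit12=1 (all 1) -> maybe
Op 5: query yak -> checks bit8=0, bit9=0 (has a 0) -> no
Op 6: query bat -> checks bit4=1, bit6=1 (all 1) -> maybe
Op 7: query eel -> checks bit0=1, bit5=1, bit12=1 (all 1) -> maybe
Op 8: insert yak -> sets bits 8 9 -> bits=101011111100100
Op 9: query hen -> checks bit12=1, bit14=0 (has a 0) -> no
Op 10: insert gnu -> sets bits 7 12 -> bits=101011111100100
Op 11: insert elk -> sets bits 2 3 5 -> bits=101111111100100
Query results in order: maybe no maybe maybe no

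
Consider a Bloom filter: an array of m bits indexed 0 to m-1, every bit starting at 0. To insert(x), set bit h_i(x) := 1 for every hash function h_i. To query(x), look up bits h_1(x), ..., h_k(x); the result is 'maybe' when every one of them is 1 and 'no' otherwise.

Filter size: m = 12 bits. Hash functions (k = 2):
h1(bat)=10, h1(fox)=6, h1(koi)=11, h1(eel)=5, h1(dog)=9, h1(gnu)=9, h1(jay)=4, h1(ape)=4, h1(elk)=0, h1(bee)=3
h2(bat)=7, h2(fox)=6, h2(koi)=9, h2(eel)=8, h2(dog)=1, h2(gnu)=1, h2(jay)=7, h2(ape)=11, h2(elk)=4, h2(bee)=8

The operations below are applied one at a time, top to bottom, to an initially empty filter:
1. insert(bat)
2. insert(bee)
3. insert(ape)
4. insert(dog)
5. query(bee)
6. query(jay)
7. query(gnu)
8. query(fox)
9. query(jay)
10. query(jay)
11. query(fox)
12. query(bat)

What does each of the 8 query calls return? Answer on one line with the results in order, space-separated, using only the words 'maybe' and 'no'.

Start: bits=000000000000
Op 1: insert bat -> sets bits 7 10 -> bits=000000010010
Op 2: insert bee -> sets bits 3 8 -> bits=000100011010
Op 3: insert ape -> sets bits 4 11 -> bits=000110011011
Op 4: insert dog -> sets bits 1 9 -> bits=010110011111
Op 5: query bee -> checks bit3=1, bit8=1 (all 1) -> maybe
Op 6: query jay -> checks bit4=1, bit7=1 (all 1) -> maybe
Op 7: query gnu -> checks bit1=1, bit9=1 (all 1) -> maybe
Op 8: query fox -> checks bit6=0 (has a 0) -> no
Op 9: query jay -> checks bit4=1, bit7=1 (all 1) -> maybe
Op 10: query jay -> checks bit4=1, bit7=1 (all 1) -> maybe
Op 11: query fox -> checks bit6=0 (has a 0) -> no
Op 12: query bat -> checks bit7=1, bit10=1 (all 1) -> maybe
Query results in order: maybe maybe maybe no maybe maybe no maybe

Answer: maybe maybe maybe no maybe maybe no maybe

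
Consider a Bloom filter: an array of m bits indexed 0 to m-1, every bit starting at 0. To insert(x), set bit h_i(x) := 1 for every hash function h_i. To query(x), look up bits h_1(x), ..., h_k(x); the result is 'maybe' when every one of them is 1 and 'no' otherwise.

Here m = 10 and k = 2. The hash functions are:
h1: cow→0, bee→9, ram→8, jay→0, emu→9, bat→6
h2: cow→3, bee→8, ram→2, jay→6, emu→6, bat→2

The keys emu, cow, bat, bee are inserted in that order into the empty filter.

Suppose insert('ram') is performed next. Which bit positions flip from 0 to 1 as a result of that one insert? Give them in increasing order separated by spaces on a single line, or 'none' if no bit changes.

Start: bits=0000000000
After insert 'emu': sets bits 6 9 -> bits=0000001001
After insert 'cow': sets bits 0 3 -> bits=1001001001
After insert 'bat': sets bits 2 6 -> bits=1011001001
After insert 'bee': sets bits 8 9 -> bits=1011001011
insert 'ram' would touch bits 2 8; currently bit2=1, bit8=1
Bits that are 0 among those (would change 0->1): none

Answer: none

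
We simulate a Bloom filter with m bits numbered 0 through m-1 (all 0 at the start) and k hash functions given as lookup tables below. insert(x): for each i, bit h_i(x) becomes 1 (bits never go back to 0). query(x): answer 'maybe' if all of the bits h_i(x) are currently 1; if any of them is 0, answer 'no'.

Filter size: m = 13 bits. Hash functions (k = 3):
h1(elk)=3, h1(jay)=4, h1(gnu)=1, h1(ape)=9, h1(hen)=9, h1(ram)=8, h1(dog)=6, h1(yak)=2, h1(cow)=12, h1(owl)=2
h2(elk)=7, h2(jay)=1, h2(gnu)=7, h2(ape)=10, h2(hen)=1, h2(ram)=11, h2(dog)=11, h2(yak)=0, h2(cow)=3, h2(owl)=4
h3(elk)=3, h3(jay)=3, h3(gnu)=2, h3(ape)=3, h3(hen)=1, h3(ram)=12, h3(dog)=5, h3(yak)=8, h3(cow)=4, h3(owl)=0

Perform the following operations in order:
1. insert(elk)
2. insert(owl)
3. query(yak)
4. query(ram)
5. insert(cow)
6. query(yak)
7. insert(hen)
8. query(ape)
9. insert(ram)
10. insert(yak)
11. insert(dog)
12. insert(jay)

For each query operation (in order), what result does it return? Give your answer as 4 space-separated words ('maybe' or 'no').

Start: bits=0000000000000
Op 1: insert elk -> sets bits 3 7 -> bits=0001000100000
Op 2: insert owl -> sets bits 0 2 4 -> bits=1011100100000
Op 3: query yak -> checks bit0=1, bit2=1, bit8=0 (has a 0) -> no
Op 4: query ram -> checks bit8=0, bit11=0, bit12=0 (has a 0) -> no
Op 5: insert cow -> sets bits 3 4 12 -> bits=1011100100001
Op 6: query yak -> checks bit0=1, bit2=1, bit8=0 (has a 0) -> no
Op 7: insert hen -> sets bits 1 9 -> bits=1111100101001
Op 8: query ape -> checks bit3=1, bit9=1, bit10=0 (has a 0) -> no
Op 9: insert ram -> sets bits 8 11 12 -> bits=1111100111011
Op 10: insert yak -> sets bits 0 2 8 -> bits=1111100111011
Op 11: insert dog -> sets bits 5 6 11 -> bits=1111111111011
Op 12: insert jay -> sets bits 1 3 4 -> bits=1111111111011
Query results in order: no no no no

Answer: no no no no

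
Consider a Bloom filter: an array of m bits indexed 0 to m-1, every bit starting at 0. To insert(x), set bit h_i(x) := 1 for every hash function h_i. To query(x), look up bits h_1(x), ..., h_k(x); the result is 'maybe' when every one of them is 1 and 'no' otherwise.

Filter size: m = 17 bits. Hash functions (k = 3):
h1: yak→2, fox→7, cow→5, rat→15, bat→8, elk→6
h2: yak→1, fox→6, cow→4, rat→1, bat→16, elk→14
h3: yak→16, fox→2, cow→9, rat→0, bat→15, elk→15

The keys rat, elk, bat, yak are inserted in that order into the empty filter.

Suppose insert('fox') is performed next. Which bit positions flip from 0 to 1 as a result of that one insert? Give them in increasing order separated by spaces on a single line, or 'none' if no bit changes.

Start: bits=00000000000000000
After insert 'rat': sets bits 0 1 15 -> bits=11000000000000010
After insert 'elk': sets bits 6 14 15 -> bits=11000010000000110
After insert 'bat': sets bits 8 15 16 -> bits=11000010100000111
After insert 'yak': sets bits 1 2 16 -> bits=11100010100000111
insert 'fox' would touch bits 2 6 7; currently bit2=1, bit6=1, bit7=0
Bits that are 0 among those (would change 0->1): 7

Answer: 7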